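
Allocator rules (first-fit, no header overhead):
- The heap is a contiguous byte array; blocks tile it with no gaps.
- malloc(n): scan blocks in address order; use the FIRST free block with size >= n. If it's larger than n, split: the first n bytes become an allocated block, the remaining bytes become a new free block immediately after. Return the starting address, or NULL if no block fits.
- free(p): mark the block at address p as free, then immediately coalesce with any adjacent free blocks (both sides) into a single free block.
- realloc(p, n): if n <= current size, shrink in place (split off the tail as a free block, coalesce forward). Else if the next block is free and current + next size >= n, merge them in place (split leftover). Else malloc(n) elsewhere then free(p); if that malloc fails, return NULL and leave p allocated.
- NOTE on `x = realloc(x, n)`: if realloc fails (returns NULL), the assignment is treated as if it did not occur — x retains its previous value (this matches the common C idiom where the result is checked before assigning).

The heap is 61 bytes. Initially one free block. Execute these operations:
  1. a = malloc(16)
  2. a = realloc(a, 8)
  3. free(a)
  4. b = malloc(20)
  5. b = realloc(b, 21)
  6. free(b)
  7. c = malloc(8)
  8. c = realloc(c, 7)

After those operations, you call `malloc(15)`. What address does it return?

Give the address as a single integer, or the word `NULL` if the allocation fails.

Op 1: a = malloc(16) -> a = 0; heap: [0-15 ALLOC][16-60 FREE]
Op 2: a = realloc(a, 8) -> a = 0; heap: [0-7 ALLOC][8-60 FREE]
Op 3: free(a) -> (freed a); heap: [0-60 FREE]
Op 4: b = malloc(20) -> b = 0; heap: [0-19 ALLOC][20-60 FREE]
Op 5: b = realloc(b, 21) -> b = 0; heap: [0-20 ALLOC][21-60 FREE]
Op 6: free(b) -> (freed b); heap: [0-60 FREE]
Op 7: c = malloc(8) -> c = 0; heap: [0-7 ALLOC][8-60 FREE]
Op 8: c = realloc(c, 7) -> c = 0; heap: [0-6 ALLOC][7-60 FREE]
malloc(15): first-fit scan over [0-6 ALLOC][7-60 FREE] -> 7

Answer: 7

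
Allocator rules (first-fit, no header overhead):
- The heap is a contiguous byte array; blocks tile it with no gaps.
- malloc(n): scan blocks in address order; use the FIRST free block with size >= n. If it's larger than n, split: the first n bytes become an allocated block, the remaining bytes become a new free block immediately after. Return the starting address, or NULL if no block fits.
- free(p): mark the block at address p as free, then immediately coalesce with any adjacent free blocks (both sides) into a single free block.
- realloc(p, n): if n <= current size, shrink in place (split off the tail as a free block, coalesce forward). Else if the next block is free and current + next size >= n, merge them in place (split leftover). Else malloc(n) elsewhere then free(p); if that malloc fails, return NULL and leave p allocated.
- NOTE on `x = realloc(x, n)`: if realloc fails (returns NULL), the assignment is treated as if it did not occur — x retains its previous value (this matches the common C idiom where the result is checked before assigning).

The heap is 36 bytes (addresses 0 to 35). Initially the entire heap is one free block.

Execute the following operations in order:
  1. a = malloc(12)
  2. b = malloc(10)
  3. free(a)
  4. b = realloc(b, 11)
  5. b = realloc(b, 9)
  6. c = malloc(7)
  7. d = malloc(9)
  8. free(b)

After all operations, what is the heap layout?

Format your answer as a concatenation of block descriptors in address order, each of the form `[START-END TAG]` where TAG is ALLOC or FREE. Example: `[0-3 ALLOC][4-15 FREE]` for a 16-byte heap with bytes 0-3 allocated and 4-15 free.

Answer: [0-6 ALLOC][7-20 FREE][21-29 ALLOC][30-35 FREE]

Derivation:
Op 1: a = malloc(12) -> a = 0; heap: [0-11 ALLOC][12-35 FREE]
Op 2: b = malloc(10) -> b = 12; heap: [0-11 ALLOC][12-21 ALLOC][22-35 FREE]
Op 3: free(a) -> (freed a); heap: [0-11 FREE][12-21 ALLOC][22-35 FREE]
Op 4: b = realloc(b, 11) -> b = 12; heap: [0-11 FREE][12-22 ALLOC][23-35 FREE]
Op 5: b = realloc(b, 9) -> b = 12; heap: [0-11 FREE][12-20 ALLOC][21-35 FREE]
Op 6: c = malloc(7) -> c = 0; heap: [0-6 ALLOC][7-11 FREE][12-20 ALLOC][21-35 FREE]
Op 7: d = malloc(9) -> d = 21; heap: [0-6 ALLOC][7-11 FREE][12-20 ALLOC][21-29 ALLOC][30-35 FREE]
Op 8: free(b) -> (freed b); heap: [0-6 ALLOC][7-20 FREE][21-29 ALLOC][30-35 FREE]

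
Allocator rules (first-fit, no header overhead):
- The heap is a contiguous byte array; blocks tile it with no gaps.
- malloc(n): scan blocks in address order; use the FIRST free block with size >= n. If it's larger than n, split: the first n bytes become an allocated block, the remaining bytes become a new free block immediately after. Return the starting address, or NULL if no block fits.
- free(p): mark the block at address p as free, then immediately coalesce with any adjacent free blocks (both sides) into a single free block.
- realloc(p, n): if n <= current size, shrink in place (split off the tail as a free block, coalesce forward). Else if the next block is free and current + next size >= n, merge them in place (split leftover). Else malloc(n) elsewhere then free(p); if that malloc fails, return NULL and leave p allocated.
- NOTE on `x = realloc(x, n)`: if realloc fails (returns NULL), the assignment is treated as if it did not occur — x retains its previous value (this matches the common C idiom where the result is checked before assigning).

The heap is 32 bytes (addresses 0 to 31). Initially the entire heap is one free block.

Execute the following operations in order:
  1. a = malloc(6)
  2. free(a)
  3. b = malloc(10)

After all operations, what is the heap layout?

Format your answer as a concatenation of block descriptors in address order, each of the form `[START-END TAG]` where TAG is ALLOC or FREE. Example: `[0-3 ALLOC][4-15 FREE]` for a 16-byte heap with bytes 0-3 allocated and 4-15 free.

Answer: [0-9 ALLOC][10-31 FREE]

Derivation:
Op 1: a = malloc(6) -> a = 0; heap: [0-5 ALLOC][6-31 FREE]
Op 2: free(a) -> (freed a); heap: [0-31 FREE]
Op 3: b = malloc(10) -> b = 0; heap: [0-9 ALLOC][10-31 FREE]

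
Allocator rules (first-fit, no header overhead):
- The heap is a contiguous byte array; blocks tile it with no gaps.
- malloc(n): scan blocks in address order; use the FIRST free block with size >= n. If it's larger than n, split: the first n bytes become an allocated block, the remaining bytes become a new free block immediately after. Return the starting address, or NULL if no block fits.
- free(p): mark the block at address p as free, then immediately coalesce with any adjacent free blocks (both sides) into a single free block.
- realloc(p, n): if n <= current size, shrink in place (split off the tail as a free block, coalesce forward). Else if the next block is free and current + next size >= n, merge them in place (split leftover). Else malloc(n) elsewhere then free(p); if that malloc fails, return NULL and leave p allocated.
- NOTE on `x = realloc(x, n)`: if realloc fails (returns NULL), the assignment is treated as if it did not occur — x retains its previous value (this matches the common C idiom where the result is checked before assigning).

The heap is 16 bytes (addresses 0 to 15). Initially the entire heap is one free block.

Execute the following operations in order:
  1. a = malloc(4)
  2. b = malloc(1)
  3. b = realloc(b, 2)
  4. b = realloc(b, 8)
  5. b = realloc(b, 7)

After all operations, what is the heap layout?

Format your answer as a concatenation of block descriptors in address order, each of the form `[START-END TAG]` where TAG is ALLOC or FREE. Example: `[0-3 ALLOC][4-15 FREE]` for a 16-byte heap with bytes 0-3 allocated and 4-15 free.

Op 1: a = malloc(4) -> a = 0; heap: [0-3 ALLOC][4-15 FREE]
Op 2: b = malloc(1) -> b = 4; heap: [0-3 ALLOC][4-4 ALLOC][5-15 FREE]
Op 3: b = realloc(b, 2) -> b = 4; heap: [0-3 ALLOC][4-5 ALLOC][6-15 FREE]
Op 4: b = realloc(b, 8) -> b = 4; heap: [0-3 ALLOC][4-11 ALLOC][12-15 FREE]
Op 5: b = realloc(b, 7) -> b = 4; heap: [0-3 ALLOC][4-10 ALLOC][11-15 FREE]

Answer: [0-3 ALLOC][4-10 ALLOC][11-15 FREE]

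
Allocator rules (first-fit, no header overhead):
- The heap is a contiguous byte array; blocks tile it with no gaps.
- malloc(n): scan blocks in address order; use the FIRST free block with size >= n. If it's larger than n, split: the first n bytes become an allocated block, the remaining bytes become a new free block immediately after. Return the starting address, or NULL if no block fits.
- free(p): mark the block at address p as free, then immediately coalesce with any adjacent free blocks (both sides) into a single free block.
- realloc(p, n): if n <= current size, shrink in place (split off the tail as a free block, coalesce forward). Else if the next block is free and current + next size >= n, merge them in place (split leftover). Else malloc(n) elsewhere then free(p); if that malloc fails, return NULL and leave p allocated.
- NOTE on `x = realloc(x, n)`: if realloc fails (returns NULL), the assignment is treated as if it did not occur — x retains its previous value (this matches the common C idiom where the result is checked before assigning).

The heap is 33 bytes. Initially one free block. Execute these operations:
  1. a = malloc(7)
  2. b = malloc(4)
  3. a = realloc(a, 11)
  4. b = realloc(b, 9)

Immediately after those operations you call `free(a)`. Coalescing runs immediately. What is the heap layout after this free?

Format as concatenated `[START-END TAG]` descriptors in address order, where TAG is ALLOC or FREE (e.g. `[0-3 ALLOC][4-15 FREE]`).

Answer: [0-21 FREE][22-30 ALLOC][31-32 FREE]

Derivation:
Op 1: a = malloc(7) -> a = 0; heap: [0-6 ALLOC][7-32 FREE]
Op 2: b = malloc(4) -> b = 7; heap: [0-6 ALLOC][7-10 ALLOC][11-32 FREE]
Op 3: a = realloc(a, 11) -> a = 11; heap: [0-6 FREE][7-10 ALLOC][11-21 ALLOC][22-32 FREE]
Op 4: b = realloc(b, 9) -> b = 22; heap: [0-10 FREE][11-21 ALLOC][22-30 ALLOC][31-32 FREE]
free(a): a = 11 -> block [11-21 ALLOC]; mark free, coalesce with adjacent free neighbors -> [0-21 FREE][22-30 ALLOC][31-32 FREE]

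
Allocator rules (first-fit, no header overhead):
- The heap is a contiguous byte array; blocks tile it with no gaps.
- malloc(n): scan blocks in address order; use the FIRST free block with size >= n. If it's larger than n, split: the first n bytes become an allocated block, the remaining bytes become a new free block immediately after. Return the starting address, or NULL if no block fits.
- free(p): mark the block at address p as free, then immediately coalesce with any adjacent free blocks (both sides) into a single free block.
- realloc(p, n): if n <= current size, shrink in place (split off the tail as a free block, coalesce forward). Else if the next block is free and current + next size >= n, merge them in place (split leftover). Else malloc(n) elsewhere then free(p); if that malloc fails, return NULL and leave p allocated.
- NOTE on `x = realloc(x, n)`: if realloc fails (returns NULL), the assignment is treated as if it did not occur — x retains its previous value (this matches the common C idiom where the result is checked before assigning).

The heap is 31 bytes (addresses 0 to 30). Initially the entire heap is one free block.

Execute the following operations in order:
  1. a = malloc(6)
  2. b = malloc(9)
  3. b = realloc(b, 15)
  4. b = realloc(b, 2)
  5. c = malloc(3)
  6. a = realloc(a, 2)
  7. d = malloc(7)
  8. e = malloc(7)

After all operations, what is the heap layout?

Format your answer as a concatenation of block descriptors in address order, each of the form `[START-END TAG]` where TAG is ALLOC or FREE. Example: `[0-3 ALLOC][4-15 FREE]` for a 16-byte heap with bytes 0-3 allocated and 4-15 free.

Op 1: a = malloc(6) -> a = 0; heap: [0-5 ALLOC][6-30 FREE]
Op 2: b = malloc(9) -> b = 6; heap: [0-5 ALLOC][6-14 ALLOC][15-30 FREE]
Op 3: b = realloc(b, 15) -> b = 6; heap: [0-5 ALLOC][6-20 ALLOC][21-30 FREE]
Op 4: b = realloc(b, 2) -> b = 6; heap: [0-5 ALLOC][6-7 ALLOC][8-30 FREE]
Op 5: c = malloc(3) -> c = 8; heap: [0-5 ALLOC][6-7 ALLOC][8-10 ALLOC][11-30 FREE]
Op 6: a = realloc(a, 2) -> a = 0; heap: [0-1 ALLOC][2-5 FREE][6-7 ALLOC][8-10 ALLOC][11-30 FREE]
Op 7: d = malloc(7) -> d = 11; heap: [0-1 ALLOC][2-5 FREE][6-7 ALLOC][8-10 ALLOC][11-17 ALLOC][18-30 FREE]
Op 8: e = malloc(7) -> e = 18; heap: [0-1 ALLOC][2-5 FREE][6-7 ALLOC][8-10 ALLOC][11-17 ALLOC][18-24 ALLOC][25-30 FREE]

Answer: [0-1 ALLOC][2-5 FREE][6-7 ALLOC][8-10 ALLOC][11-17 ALLOC][18-24 ALLOC][25-30 FREE]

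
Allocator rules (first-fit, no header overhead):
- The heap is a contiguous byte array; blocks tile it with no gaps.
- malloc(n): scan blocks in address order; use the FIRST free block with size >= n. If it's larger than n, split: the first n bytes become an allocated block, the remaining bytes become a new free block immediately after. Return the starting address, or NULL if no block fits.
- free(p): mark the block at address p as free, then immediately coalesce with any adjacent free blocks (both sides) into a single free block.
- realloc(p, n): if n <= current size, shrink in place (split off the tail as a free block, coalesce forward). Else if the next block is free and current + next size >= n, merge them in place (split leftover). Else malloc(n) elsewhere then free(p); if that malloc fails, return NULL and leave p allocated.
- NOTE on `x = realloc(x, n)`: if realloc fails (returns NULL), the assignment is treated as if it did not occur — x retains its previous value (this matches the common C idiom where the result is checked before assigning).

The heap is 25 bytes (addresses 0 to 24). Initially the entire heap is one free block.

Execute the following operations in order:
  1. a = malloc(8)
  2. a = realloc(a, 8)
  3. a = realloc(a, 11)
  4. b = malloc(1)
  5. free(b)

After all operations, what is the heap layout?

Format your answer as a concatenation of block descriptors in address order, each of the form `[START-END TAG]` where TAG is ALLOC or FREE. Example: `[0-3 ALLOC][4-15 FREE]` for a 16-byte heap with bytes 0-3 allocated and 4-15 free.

Op 1: a = malloc(8) -> a = 0; heap: [0-7 ALLOC][8-24 FREE]
Op 2: a = realloc(a, 8) -> a = 0; heap: [0-7 ALLOC][8-24 FREE]
Op 3: a = realloc(a, 11) -> a = 0; heap: [0-10 ALLOC][11-24 FREE]
Op 4: b = malloc(1) -> b = 11; heap: [0-10 ALLOC][11-11 ALLOC][12-24 FREE]
Op 5: free(b) -> (freed b); heap: [0-10 ALLOC][11-24 FREE]

Answer: [0-10 ALLOC][11-24 FREE]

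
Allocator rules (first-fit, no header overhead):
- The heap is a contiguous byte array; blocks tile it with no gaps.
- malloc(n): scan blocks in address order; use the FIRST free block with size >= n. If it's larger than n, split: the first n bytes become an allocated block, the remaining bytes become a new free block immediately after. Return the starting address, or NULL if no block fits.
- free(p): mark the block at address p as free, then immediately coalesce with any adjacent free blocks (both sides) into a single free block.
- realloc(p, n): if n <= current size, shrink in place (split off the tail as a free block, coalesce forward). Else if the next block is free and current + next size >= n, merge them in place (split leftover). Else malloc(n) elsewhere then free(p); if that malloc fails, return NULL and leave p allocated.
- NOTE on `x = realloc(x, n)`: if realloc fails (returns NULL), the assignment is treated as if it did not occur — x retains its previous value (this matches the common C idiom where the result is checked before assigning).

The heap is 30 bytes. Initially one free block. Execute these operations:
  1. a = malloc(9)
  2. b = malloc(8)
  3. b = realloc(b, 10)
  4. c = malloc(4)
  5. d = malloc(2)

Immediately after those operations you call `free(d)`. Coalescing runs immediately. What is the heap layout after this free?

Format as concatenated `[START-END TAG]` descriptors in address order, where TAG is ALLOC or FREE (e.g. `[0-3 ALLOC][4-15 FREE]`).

Answer: [0-8 ALLOC][9-18 ALLOC][19-22 ALLOC][23-29 FREE]

Derivation:
Op 1: a = malloc(9) -> a = 0; heap: [0-8 ALLOC][9-29 FREE]
Op 2: b = malloc(8) -> b = 9; heap: [0-8 ALLOC][9-16 ALLOC][17-29 FREE]
Op 3: b = realloc(b, 10) -> b = 9; heap: [0-8 ALLOC][9-18 ALLOC][19-29 FREE]
Op 4: c = malloc(4) -> c = 19; heap: [0-8 ALLOC][9-18 ALLOC][19-22 ALLOC][23-29 FREE]
Op 5: d = malloc(2) -> d = 23; heap: [0-8 ALLOC][9-18 ALLOC][19-22 ALLOC][23-24 ALLOC][25-29 FREE]
free(d): d = 23 -> block [23-24 ALLOC]; mark free, coalesce with adjacent free neighbors -> [0-8 ALLOC][9-18 ALLOC][19-22 ALLOC][23-29 FREE]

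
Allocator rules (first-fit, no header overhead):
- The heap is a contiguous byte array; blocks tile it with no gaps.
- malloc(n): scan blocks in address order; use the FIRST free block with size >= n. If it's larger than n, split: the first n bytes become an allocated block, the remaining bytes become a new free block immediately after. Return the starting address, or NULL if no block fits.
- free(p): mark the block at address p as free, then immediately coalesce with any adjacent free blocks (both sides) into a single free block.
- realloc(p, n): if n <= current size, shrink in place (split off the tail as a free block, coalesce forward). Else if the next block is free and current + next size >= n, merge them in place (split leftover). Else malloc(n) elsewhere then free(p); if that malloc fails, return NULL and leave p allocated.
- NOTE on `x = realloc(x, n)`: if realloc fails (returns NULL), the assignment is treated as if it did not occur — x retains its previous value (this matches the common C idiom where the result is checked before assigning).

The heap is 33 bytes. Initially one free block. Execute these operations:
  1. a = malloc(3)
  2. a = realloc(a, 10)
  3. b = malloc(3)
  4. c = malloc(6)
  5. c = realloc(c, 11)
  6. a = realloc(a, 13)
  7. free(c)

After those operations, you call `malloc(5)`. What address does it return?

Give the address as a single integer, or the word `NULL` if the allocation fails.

Op 1: a = malloc(3) -> a = 0; heap: [0-2 ALLOC][3-32 FREE]
Op 2: a = realloc(a, 10) -> a = 0; heap: [0-9 ALLOC][10-32 FREE]
Op 3: b = malloc(3) -> b = 10; heap: [0-9 ALLOC][10-12 ALLOC][13-32 FREE]
Op 4: c = malloc(6) -> c = 13; heap: [0-9 ALLOC][10-12 ALLOC][13-18 ALLOC][19-32 FREE]
Op 5: c = realloc(c, 11) -> c = 13; heap: [0-9 ALLOC][10-12 ALLOC][13-23 ALLOC][24-32 FREE]
Op 6: a = realloc(a, 13) -> NULL (a unchanged); heap: [0-9 ALLOC][10-12 ALLOC][13-23 ALLOC][24-32 FREE]
Op 7: free(c) -> (freed c); heap: [0-9 ALLOC][10-12 ALLOC][13-32 FREE]
malloc(5): first-fit scan over [0-9 ALLOC][10-12 ALLOC][13-32 FREE] -> 13

Answer: 13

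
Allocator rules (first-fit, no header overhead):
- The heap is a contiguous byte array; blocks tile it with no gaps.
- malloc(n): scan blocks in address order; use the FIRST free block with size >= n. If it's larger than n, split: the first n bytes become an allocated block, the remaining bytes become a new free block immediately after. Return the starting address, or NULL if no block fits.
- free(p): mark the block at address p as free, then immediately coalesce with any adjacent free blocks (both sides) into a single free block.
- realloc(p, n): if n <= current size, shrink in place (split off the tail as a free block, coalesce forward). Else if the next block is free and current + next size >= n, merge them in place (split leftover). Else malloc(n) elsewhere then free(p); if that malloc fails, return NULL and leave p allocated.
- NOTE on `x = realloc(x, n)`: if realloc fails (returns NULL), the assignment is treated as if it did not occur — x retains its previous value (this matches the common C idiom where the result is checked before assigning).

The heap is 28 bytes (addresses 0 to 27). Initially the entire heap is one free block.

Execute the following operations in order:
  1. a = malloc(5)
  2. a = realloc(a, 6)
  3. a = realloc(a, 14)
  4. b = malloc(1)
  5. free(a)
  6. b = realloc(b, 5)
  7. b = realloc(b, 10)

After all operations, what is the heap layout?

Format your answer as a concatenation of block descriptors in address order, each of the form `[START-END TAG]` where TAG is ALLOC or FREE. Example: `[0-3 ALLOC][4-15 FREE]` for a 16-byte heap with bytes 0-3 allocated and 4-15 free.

Op 1: a = malloc(5) -> a = 0; heap: [0-4 ALLOC][5-27 FREE]
Op 2: a = realloc(a, 6) -> a = 0; heap: [0-5 ALLOC][6-27 FREE]
Op 3: a = realloc(a, 14) -> a = 0; heap: [0-13 ALLOC][14-27 FREE]
Op 4: b = malloc(1) -> b = 14; heap: [0-13 ALLOC][14-14 ALLOC][15-27 FREE]
Op 5: free(a) -> (freed a); heap: [0-13 FREE][14-14 ALLOC][15-27 FREE]
Op 6: b = realloc(b, 5) -> b = 14; heap: [0-13 FREE][14-18 ALLOC][19-27 FREE]
Op 7: b = realloc(b, 10) -> b = 14; heap: [0-13 FREE][14-23 ALLOC][24-27 FREE]

Answer: [0-13 FREE][14-23 ALLOC][24-27 FREE]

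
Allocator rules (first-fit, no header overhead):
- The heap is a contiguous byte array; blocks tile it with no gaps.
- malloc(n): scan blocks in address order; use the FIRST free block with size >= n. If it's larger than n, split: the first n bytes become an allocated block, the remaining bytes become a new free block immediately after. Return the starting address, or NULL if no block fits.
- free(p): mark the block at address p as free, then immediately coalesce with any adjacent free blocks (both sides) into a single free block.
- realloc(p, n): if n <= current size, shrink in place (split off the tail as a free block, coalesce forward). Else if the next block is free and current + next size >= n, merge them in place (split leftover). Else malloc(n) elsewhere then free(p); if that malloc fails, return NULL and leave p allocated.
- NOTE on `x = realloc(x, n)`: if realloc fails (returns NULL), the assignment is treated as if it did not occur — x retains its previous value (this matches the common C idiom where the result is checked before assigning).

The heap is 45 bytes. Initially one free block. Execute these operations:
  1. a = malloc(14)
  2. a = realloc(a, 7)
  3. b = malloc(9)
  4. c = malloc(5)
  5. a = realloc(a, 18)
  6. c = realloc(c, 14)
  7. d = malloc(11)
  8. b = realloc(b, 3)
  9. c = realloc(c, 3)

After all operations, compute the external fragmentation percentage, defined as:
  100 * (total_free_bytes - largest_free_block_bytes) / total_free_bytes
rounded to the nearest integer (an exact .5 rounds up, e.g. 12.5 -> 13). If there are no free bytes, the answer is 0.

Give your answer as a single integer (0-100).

Answer: 67

Derivation:
Op 1: a = malloc(14) -> a = 0; heap: [0-13 ALLOC][14-44 FREE]
Op 2: a = realloc(a, 7) -> a = 0; heap: [0-6 ALLOC][7-44 FREE]
Op 3: b = malloc(9) -> b = 7; heap: [0-6 ALLOC][7-15 ALLOC][16-44 FREE]
Op 4: c = malloc(5) -> c = 16; heap: [0-6 ALLOC][7-15 ALLOC][16-20 ALLOC][21-44 FREE]
Op 5: a = realloc(a, 18) -> a = 21; heap: [0-6 FREE][7-15 ALLOC][16-20 ALLOC][21-38 ALLOC][39-44 FREE]
Op 6: c = realloc(c, 14) -> NULL (c unchanged); heap: [0-6 FREE][7-15 ALLOC][16-20 ALLOC][21-38 ALLOC][39-44 FREE]
Op 7: d = malloc(11) -> d = NULL; heap: [0-6 FREE][7-15 ALLOC][16-20 ALLOC][21-38 ALLOC][39-44 FREE]
Op 8: b = realloc(b, 3) -> b = 7; heap: [0-6 FREE][7-9 ALLOC][10-15 FREE][16-20 ALLOC][21-38 ALLOC][39-44 FREE]
Op 9: c = realloc(c, 3) -> c = 16; heap: [0-6 FREE][7-9 ALLOC][10-15 FREE][16-18 ALLOC][19-20 FREE][21-38 ALLOC][39-44 FREE]
Free blocks: [7 6 2 6] total_free=21 largest=7 -> 100*(21-7)/21 = 1400/21 ≈ 66.667 -> rounds to 67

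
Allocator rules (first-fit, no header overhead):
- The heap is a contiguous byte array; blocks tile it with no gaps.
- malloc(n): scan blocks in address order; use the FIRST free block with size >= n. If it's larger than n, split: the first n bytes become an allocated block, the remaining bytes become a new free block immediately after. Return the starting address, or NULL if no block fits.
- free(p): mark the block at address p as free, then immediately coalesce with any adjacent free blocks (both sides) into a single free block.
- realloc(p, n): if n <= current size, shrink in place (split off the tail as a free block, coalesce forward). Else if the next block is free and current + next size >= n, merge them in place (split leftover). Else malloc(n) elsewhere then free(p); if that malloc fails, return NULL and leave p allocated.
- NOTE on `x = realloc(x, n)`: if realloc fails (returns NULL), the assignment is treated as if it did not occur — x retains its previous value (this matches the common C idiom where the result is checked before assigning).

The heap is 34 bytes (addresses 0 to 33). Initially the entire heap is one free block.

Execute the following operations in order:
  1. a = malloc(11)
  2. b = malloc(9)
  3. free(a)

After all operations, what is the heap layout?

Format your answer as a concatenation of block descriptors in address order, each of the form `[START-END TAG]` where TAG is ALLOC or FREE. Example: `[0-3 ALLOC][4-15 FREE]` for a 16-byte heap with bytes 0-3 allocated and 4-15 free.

Op 1: a = malloc(11) -> a = 0; heap: [0-10 ALLOC][11-33 FREE]
Op 2: b = malloc(9) -> b = 11; heap: [0-10 ALLOC][11-19 ALLOC][20-33 FREE]
Op 3: free(a) -> (freed a); heap: [0-10 FREE][11-19 ALLOC][20-33 FREE]

Answer: [0-10 FREE][11-19 ALLOC][20-33 FREE]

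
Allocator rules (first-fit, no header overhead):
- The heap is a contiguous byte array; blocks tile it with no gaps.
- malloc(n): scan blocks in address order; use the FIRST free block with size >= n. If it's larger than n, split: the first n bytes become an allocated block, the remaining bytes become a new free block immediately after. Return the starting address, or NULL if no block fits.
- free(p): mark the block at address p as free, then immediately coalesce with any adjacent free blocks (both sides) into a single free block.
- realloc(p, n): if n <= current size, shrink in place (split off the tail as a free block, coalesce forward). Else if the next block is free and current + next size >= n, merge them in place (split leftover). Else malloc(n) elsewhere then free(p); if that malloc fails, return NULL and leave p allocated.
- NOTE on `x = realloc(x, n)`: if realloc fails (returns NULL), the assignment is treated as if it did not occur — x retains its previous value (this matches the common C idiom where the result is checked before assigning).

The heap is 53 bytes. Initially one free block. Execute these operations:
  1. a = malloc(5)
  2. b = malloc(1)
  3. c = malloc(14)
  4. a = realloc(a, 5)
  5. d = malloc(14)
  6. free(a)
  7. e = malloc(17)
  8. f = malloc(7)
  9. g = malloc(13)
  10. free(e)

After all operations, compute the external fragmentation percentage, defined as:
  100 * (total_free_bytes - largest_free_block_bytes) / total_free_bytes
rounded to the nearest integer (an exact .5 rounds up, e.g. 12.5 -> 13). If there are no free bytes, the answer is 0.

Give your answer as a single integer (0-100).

Op 1: a = malloc(5) -> a = 0; heap: [0-4 ALLOC][5-52 FREE]
Op 2: b = malloc(1) -> b = 5; heap: [0-4 ALLOC][5-5 ALLOC][6-52 FREE]
Op 3: c = malloc(14) -> c = 6; heap: [0-4 ALLOC][5-5 ALLOC][6-19 ALLOC][20-52 FREE]
Op 4: a = realloc(a, 5) -> a = 0; heap: [0-4 ALLOC][5-5 ALLOC][6-19 ALLOC][20-52 FREE]
Op 5: d = malloc(14) -> d = 20; heap: [0-4 ALLOC][5-5 ALLOC][6-19 ALLOC][20-33 ALLOC][34-52 FREE]
Op 6: free(a) -> (freed a); heap: [0-4 FREE][5-5 ALLOC][6-19 ALLOC][20-33 ALLOC][34-52 FREE]
Op 7: e = malloc(17) -> e = 34; heap: [0-4 FREE][5-5 ALLOC][6-19 ALLOC][20-33 ALLOC][34-50 ALLOC][51-52 FREE]
Op 8: f = malloc(7) -> f = NULL; heap: [0-4 FREE][5-5 ALLOC][6-19 ALLOC][20-33 ALLOC][34-50 ALLOC][51-52 FREE]
Op 9: g = malloc(13) -> g = NULL; heap: [0-4 FREE][5-5 ALLOC][6-19 ALLOC][20-33 ALLOC][34-50 ALLOC][51-52 FREE]
Op 10: free(e) -> (freed e); heap: [0-4 FREE][5-5 ALLOC][6-19 ALLOC][20-33 ALLOC][34-52 FREE]
Free blocks: [5 19] total_free=24 largest=19 -> 100*(24-19)/24 = 500/24 ≈ 20.833 -> rounds to 21

Answer: 21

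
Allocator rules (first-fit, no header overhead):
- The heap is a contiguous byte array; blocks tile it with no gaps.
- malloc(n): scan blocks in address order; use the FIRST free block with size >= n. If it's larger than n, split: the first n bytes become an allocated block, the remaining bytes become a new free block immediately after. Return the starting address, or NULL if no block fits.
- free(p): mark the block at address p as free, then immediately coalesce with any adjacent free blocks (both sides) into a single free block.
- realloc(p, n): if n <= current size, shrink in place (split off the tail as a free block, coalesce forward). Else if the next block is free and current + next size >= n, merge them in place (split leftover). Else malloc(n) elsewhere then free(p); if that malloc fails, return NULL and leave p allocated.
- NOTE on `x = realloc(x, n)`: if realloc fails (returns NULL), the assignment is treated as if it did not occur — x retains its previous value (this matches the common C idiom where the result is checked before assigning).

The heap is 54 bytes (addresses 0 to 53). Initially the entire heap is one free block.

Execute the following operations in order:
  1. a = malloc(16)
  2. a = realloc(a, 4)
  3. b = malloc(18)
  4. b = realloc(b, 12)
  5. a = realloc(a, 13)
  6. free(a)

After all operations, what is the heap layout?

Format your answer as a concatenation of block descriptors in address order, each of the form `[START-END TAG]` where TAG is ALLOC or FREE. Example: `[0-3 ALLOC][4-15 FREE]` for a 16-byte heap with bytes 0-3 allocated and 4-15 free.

Op 1: a = malloc(16) -> a = 0; heap: [0-15 ALLOC][16-53 FREE]
Op 2: a = realloc(a, 4) -> a = 0; heap: [0-3 ALLOC][4-53 FREE]
Op 3: b = malloc(18) -> b = 4; heap: [0-3 ALLOC][4-21 ALLOC][22-53 FREE]
Op 4: b = realloc(b, 12) -> b = 4; heap: [0-3 ALLOC][4-15 ALLOC][16-53 FREE]
Op 5: a = realloc(a, 13) -> a = 16; heap: [0-3 FREE][4-15 ALLOC][16-28 ALLOC][29-53 FREE]
Op 6: free(a) -> (freed a); heap: [0-3 FREE][4-15 ALLOC][16-53 FREE]

Answer: [0-3 FREE][4-15 ALLOC][16-53 FREE]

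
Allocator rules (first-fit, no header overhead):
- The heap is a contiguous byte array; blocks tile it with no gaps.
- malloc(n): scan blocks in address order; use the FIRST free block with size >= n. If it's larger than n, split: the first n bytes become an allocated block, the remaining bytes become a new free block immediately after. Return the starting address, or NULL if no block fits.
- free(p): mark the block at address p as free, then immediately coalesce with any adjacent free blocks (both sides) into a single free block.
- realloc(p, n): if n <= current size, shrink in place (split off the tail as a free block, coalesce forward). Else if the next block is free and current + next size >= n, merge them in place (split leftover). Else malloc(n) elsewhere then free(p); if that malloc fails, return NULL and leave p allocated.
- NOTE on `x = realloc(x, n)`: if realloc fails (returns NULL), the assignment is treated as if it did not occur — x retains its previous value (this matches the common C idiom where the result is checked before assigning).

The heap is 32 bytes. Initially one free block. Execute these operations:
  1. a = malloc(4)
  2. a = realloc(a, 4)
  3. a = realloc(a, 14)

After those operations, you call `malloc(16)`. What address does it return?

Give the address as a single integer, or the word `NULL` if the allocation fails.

Answer: 14

Derivation:
Op 1: a = malloc(4) -> a = 0; heap: [0-3 ALLOC][4-31 FREE]
Op 2: a = realloc(a, 4) -> a = 0; heap: [0-3 ALLOC][4-31 FREE]
Op 3: a = realloc(a, 14) -> a = 0; heap: [0-13 ALLOC][14-31 FREE]
malloc(16): first-fit scan over [0-13 ALLOC][14-31 FREE] -> 14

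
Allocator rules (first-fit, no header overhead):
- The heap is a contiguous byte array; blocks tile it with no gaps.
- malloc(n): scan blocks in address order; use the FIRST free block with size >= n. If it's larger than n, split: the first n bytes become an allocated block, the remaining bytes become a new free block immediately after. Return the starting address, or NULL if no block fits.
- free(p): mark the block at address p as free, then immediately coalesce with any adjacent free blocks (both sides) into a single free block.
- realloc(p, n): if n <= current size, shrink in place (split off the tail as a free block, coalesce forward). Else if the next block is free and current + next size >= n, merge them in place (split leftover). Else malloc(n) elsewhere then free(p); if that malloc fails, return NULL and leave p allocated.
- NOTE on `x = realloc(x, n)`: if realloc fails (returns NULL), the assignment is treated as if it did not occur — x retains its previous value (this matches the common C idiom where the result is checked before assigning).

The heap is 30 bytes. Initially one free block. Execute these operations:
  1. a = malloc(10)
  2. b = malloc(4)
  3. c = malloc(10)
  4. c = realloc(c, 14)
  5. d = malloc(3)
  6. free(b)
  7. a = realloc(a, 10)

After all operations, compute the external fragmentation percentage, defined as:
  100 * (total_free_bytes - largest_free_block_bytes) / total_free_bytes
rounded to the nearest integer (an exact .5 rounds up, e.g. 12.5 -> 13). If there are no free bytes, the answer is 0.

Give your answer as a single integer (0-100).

Op 1: a = malloc(10) -> a = 0; heap: [0-9 ALLOC][10-29 FREE]
Op 2: b = malloc(4) -> b = 10; heap: [0-9 ALLOC][10-13 ALLOC][14-29 FREE]
Op 3: c = malloc(10) -> c = 14; heap: [0-9 ALLOC][10-13 ALLOC][14-23 ALLOC][24-29 FREE]
Op 4: c = realloc(c, 14) -> c = 14; heap: [0-9 ALLOC][10-13 ALLOC][14-27 ALLOC][28-29 FREE]
Op 5: d = malloc(3) -> d = NULL; heap: [0-9 ALLOC][10-13 ALLOC][14-27 ALLOC][28-29 FREE]
Op 6: free(b) -> (freed b); heap: [0-9 ALLOC][10-13 FREE][14-27 ALLOC][28-29 FREE]
Op 7: a = realloc(a, 10) -> a = 0; heap: [0-9 ALLOC][10-13 FREE][14-27 ALLOC][28-29 FREE]
Free blocks: [4 2] total_free=6 largest=4 -> 100*(6-4)/6 = 200/6 ≈ 33.333 -> rounds to 33

Answer: 33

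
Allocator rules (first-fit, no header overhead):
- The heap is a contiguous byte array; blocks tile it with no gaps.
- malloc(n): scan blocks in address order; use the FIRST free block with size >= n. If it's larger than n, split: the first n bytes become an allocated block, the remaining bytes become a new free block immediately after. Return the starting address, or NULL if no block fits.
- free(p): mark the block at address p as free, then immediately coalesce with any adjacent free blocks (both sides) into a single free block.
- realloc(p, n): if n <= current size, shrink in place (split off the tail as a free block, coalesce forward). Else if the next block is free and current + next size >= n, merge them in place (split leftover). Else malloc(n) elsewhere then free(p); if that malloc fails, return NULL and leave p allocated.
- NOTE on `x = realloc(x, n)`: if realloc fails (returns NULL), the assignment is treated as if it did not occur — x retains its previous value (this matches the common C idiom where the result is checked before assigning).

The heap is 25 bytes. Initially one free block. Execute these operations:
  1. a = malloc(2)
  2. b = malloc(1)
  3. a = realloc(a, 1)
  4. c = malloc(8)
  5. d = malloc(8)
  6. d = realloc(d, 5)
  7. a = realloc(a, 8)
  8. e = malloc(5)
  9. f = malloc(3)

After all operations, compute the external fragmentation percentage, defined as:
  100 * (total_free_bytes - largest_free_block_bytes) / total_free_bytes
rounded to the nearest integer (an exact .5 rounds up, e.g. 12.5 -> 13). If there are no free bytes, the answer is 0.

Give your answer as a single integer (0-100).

Op 1: a = malloc(2) -> a = 0; heap: [0-1 ALLOC][2-24 FREE]
Op 2: b = malloc(1) -> b = 2; heap: [0-1 ALLOC][2-2 ALLOC][3-24 FREE]
Op 3: a = realloc(a, 1) -> a = 0; heap: [0-0 ALLOC][1-1 FREE][2-2 ALLOC][3-24 FREE]
Op 4: c = malloc(8) -> c = 3; heap: [0-0 ALLOC][1-1 FREE][2-2 ALLOC][3-10 ALLOC][11-24 FREE]
Op 5: d = malloc(8) -> d = 11; heap: [0-0 ALLOC][1-1 FREE][2-2 ALLOC][3-10 ALLOC][11-18 ALLOC][19-24 FREE]
Op 6: d = realloc(d, 5) -> d = 11; heap: [0-0 ALLOC][1-1 FREE][2-2 ALLOC][3-10 ALLOC][11-15 ALLOC][16-24 FREE]
Op 7: a = realloc(a, 8) -> a = 16; heap: [0-1 FREE][2-2 ALLOC][3-10 ALLOC][11-15 ALLOC][16-23 ALLOC][24-24 FREE]
Op 8: e = malloc(5) -> e = NULL; heap: [0-1 FREE][2-2 ALLOC][3-10 ALLOC][11-15 ALLOC][16-23 ALLOC][24-24 FREE]
Op 9: f = malloc(3) -> f = NULL; heap: [0-1 FREE][2-2 ALLOC][3-10 ALLOC][11-15 ALLOC][16-23 ALLOC][24-24 FREE]
Free blocks: [2 1] total_free=3 largest=2 -> 100*(3-2)/3 = 100/3 ≈ 33.333 -> rounds to 33

Answer: 33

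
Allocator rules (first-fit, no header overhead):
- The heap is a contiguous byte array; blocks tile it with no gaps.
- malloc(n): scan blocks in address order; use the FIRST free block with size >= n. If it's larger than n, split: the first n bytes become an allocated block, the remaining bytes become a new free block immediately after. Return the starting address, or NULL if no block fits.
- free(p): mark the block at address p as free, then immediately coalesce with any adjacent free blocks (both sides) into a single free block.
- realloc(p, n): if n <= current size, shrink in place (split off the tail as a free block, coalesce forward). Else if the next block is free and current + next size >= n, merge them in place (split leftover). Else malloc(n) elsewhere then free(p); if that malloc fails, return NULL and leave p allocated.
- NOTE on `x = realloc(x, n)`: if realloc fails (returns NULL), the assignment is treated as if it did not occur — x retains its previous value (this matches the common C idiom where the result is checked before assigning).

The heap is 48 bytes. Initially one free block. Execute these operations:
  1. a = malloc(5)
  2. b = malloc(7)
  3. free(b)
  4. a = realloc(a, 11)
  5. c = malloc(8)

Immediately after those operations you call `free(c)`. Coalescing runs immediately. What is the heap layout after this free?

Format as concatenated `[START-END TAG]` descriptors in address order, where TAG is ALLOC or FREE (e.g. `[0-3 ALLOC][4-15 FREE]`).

Op 1: a = malloc(5) -> a = 0; heap: [0-4 ALLOC][5-47 FREE]
Op 2: b = malloc(7) -> b = 5; heap: [0-4 ALLOC][5-11 ALLOC][12-47 FREE]
Op 3: free(b) -> (freed b); heap: [0-4 ALLOC][5-47 FREE]
Op 4: a = realloc(a, 11) -> a = 0; heap: [0-10 ALLOC][11-47 FREE]
Op 5: c = malloc(8) -> c = 11; heap: [0-10 ALLOC][11-18 ALLOC][19-47 FREE]
free(c): c = 11 -> block [11-18 ALLOC]; mark free, coalesce with adjacent free neighbors -> [0-10 ALLOC][11-47 FREE]

Answer: [0-10 ALLOC][11-47 FREE]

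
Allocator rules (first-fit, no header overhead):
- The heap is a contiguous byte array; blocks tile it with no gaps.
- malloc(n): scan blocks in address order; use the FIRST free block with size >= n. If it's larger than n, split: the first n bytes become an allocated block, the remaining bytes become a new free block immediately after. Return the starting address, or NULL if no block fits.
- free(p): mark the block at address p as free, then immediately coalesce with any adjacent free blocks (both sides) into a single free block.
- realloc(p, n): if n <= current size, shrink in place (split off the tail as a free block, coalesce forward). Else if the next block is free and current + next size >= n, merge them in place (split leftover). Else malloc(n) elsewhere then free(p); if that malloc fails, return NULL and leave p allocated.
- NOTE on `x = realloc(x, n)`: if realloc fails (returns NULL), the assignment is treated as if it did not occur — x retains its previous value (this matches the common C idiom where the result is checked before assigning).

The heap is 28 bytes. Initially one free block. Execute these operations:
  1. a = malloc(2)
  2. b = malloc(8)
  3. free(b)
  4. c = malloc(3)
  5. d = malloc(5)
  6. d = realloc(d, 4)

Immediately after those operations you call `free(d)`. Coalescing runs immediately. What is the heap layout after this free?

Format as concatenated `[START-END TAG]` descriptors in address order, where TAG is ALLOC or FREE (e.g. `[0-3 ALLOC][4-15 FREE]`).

Answer: [0-1 ALLOC][2-4 ALLOC][5-27 FREE]

Derivation:
Op 1: a = malloc(2) -> a = 0; heap: [0-1 ALLOC][2-27 FREE]
Op 2: b = malloc(8) -> b = 2; heap: [0-1 ALLOC][2-9 ALLOC][10-27 FREE]
Op 3: free(b) -> (freed b); heap: [0-1 ALLOC][2-27 FREE]
Op 4: c = malloc(3) -> c = 2; heap: [0-1 ALLOC][2-4 ALLOC][5-27 FREE]
Op 5: d = malloc(5) -> d = 5; heap: [0-1 ALLOC][2-4 ALLOC][5-9 ALLOC][10-27 FREE]
Op 6: d = realloc(d, 4) -> d = 5; heap: [0-1 ALLOC][2-4 ALLOC][5-8 ALLOC][9-27 FREE]
free(d): d = 5 -> block [5-8 ALLOC]; mark free, coalesce with adjacent free neighbors -> [0-1 ALLOC][2-4 ALLOC][5-27 FREE]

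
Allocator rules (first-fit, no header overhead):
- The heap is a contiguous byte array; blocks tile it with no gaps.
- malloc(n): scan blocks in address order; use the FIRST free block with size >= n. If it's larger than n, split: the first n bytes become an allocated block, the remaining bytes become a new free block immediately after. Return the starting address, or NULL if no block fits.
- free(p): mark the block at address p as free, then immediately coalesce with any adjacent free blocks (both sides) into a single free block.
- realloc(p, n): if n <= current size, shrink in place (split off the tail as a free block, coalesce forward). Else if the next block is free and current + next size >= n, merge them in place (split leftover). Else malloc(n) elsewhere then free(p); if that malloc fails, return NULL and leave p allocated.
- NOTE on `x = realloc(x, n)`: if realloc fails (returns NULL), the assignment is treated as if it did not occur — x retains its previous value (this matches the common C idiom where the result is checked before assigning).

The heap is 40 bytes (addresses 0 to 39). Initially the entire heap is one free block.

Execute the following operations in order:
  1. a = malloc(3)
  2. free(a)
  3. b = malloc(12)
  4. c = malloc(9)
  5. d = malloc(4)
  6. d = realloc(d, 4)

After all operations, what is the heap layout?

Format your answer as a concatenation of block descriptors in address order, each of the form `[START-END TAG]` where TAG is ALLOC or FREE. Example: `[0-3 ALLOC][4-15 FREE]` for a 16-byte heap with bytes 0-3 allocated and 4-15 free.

Answer: [0-11 ALLOC][12-20 ALLOC][21-24 ALLOC][25-39 FREE]

Derivation:
Op 1: a = malloc(3) -> a = 0; heap: [0-2 ALLOC][3-39 FREE]
Op 2: free(a) -> (freed a); heap: [0-39 FREE]
Op 3: b = malloc(12) -> b = 0; heap: [0-11 ALLOC][12-39 FREE]
Op 4: c = malloc(9) -> c = 12; heap: [0-11 ALLOC][12-20 ALLOC][21-39 FREE]
Op 5: d = malloc(4) -> d = 21; heap: [0-11 ALLOC][12-20 ALLOC][21-24 ALLOC][25-39 FREE]
Op 6: d = realloc(d, 4) -> d = 21; heap: [0-11 ALLOC][12-20 ALLOC][21-24 ALLOC][25-39 FREE]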